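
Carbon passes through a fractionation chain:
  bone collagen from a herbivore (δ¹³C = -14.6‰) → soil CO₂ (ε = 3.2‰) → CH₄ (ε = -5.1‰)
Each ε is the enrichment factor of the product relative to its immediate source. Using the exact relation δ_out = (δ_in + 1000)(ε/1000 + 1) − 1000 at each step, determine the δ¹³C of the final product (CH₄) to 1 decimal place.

step 1: δ = (-14.60 + 1000)·(3.2/1000 + 1) − 1000 = -11.45‰
step 2: δ = (-11.45 + 1000)·(-5.1/1000 + 1) − 1000 = -16.49‰

-16.5‰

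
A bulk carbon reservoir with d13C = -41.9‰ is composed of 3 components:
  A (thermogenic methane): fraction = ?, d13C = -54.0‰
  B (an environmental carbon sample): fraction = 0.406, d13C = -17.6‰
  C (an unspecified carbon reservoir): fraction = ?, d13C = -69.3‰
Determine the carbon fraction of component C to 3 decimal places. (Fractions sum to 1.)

0.175

Let f_C and f_A be the unknown fractions; fractions sum to 1 so f_C + f_A = 0.594.
Mass balance: Σ fᵢ·δᵢ = δ_bulk ⇒ f_C·(-69.3) + f_A·(-54.0) = -41.9 − (-7.146) = -34.754
Substitute f_A = 0.594 − f_C:
f_C·(-69.3 − -54.0) = -34.754 − 0.594×(-54.0) = -2.678
f_C = -2.678 / -15.3 = 0.1751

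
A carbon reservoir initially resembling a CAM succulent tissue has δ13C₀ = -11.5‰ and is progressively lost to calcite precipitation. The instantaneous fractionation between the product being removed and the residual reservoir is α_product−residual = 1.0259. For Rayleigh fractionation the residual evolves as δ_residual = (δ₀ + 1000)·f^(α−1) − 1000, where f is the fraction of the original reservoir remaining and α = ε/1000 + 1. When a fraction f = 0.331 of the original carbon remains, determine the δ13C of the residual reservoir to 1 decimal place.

Rayleigh residual: δ_res = (δ₀ + 1000)·f^(α−1) − 1000
α − 1 = 0.02590
f^(α−1) = 0.331^(0.02590) = 0.971770
δ_res = (-11.5 + 1000) × 0.971770 − 1000 = 960.595 − 1000 = -39.41‰

-39.4‰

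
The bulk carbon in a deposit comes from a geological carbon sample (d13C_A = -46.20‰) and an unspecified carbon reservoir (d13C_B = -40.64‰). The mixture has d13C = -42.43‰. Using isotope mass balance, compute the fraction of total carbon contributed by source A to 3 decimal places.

0.322

δ_mix = f_A·δ_A + (1 − f_A)·δ_B  ⇒  f_A = (δ_mix − δ_B)/(δ_A − δ_B)
f_A = (-42.43 − (-40.64)) / (-46.20 − (-40.64))
f_A = -1.79 / -5.56 = 0.3219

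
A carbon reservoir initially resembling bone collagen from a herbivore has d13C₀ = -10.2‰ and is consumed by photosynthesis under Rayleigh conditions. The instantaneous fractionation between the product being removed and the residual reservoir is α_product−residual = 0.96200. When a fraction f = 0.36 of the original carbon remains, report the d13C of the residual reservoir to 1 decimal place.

Rayleigh residual: δ_res = (δ₀ + 1000)·f^(α−1) − 1000
α − 1 = -0.03800
f^(α−1) = 0.36^(-0.03800) = 1.039586
δ_res = (-10.2 + 1000) × 1.039586 − 1000 = 1028.982 − 1000 = 28.98‰

29.0‰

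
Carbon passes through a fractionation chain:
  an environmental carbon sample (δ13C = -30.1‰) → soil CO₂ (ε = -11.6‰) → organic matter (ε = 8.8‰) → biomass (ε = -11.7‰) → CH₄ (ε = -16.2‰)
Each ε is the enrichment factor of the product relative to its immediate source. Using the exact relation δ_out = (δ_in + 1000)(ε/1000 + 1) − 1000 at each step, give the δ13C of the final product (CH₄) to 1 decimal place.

-59.7‰

step 1: δ = (-30.10 + 1000)·(-11.6/1000 + 1) − 1000 = -41.35‰
step 2: δ = (-41.35 + 1000)·(8.8/1000 + 1) − 1000 = -32.91‰
step 3: δ = (-32.91 + 1000)·(-11.7/1000 + 1) − 1000 = -44.23‰
step 4: δ = (-44.23 + 1000)·(-16.2/1000 + 1) − 1000 = -59.71‰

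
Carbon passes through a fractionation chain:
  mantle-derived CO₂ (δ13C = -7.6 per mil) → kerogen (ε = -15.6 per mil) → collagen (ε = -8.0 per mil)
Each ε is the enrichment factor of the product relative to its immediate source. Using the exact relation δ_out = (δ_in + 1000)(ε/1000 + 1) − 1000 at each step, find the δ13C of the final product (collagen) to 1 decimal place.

step 1: δ = (-7.60 + 1000)·(-15.6/1000 + 1) − 1000 = -23.08 per mil
step 2: δ = (-23.08 + 1000)·(-8.0/1000 + 1) − 1000 = -30.90 per mil

-30.9 per mil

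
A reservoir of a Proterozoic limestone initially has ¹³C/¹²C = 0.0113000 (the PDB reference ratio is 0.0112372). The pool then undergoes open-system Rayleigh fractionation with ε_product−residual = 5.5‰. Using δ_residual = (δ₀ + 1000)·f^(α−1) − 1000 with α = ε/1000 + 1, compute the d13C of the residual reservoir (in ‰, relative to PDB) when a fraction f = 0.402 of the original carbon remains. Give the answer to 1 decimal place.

0.6‰

δ₀ = (0.0113000/0.0112372 − 1)×1000 = (1.005589 − 1)×1000 = 5.589‰
α − 1 = ε/1000 = 0.0055
f^(α−1) = 0.402^(0.0055) = 0.995000
δ_res = (5.589 + 1000) × 0.995000 − 1000 = 1000.561 − 1000 = 0.56‰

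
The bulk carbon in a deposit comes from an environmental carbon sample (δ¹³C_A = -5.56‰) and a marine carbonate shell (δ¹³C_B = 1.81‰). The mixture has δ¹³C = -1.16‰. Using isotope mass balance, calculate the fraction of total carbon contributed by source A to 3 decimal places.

0.403

δ_mix = f_A·δ_A + (1 − f_A)·δ_B  ⇒  f_A = (δ_mix − δ_B)/(δ_A − δ_B)
f_A = (-1.16 − (1.81)) / (-5.56 − (1.81))
f_A = -2.97 / -7.37 = 0.4030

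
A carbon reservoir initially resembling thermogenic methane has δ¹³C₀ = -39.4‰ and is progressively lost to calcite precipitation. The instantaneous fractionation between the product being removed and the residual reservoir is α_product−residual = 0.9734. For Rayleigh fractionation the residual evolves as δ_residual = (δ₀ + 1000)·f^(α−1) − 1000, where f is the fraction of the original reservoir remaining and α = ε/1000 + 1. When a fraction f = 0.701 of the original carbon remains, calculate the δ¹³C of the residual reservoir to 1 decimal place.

Rayleigh residual: δ_res = (δ₀ + 1000)·f^(α−1) − 1000
α − 1 = -0.02660
f^(α−1) = 0.701^(-0.02660) = 1.009494
δ_res = (-39.4 + 1000) × 1.009494 − 1000 = 969.720 − 1000 = -30.28‰

-30.3‰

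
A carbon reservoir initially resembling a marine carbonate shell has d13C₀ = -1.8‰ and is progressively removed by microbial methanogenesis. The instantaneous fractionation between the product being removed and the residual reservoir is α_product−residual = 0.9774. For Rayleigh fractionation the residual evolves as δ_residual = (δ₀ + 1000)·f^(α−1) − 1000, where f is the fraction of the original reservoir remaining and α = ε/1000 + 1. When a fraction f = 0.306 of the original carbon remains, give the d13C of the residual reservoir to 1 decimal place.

Rayleigh residual: δ_res = (δ₀ + 1000)·f^(α−1) − 1000
α − 1 = -0.02260
f^(α−1) = 0.306^(-0.02260) = 1.027124
δ_res = (-1.8 + 1000) × 1.027124 − 1000 = 1025.275 − 1000 = 25.27‰

25.3‰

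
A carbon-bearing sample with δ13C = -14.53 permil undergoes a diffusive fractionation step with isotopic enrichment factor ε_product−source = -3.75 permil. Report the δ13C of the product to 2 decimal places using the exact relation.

To first order, δ_product ≈ δ_source + ε = -18.28 permil.
Exactly, δ_product = (δ_source + 1000)·(ε/1000 + 1) − 1000.
δ_product = (-14.53 + 1000) × (-3.75/1000 + 1) − 1000
δ_product = -18.226 permil

-18.23 permil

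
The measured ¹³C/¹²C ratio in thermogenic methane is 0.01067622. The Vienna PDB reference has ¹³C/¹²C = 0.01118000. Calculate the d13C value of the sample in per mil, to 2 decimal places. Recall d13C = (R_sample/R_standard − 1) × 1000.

-45.06 per mil

d13C = (R_sample / R_standard − 1) × 1000
R_sample / R_standard = 0.01067622 / 0.01118000 = 0.954939
d13C = (0.954939 − 1) × 1000 = -45.061 per mil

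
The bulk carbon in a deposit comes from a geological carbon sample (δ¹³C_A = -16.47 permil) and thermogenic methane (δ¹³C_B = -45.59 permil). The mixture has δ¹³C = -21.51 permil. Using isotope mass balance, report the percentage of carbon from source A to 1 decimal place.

δ_mix = f_A·δ_A + (1 − f_A)·δ_B  ⇒  f_A = (δ_mix − δ_B)/(δ_A − δ_B)
f_A = (-21.51 − (-45.59)) / (-16.47 − (-45.59))
f_A = 24.08 / 29.12 = 0.8269

82.7%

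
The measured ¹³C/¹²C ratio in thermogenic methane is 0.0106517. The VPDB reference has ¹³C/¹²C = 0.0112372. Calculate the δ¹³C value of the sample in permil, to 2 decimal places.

-52.10 permil

δ¹³C = (R_sample / R_standard − 1) × 1000
R_sample / R_standard = 0.0106517 / 0.0112372 = 0.947896
δ¹³C = (0.947896 − 1) × 1000 = -52.104 permil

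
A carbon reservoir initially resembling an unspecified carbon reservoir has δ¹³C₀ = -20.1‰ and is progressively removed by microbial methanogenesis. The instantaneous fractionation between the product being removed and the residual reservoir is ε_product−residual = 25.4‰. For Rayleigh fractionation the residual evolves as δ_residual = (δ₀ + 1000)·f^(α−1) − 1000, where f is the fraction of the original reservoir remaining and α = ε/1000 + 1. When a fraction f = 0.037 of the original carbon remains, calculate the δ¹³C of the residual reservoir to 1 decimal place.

-98.8‰

Rayleigh residual: δ_res = (δ₀ + 1000)·f^(α−1) − 1000
α = ε/1000 + 1 = 1.02540, so α − 1 = 0.02540
f^(α−1) = 0.037^(0.02540) = 0.919671
δ_res = (-20.1 + 1000) × 0.919671 − 1000 = 901.185 − 1000 = -98.81‰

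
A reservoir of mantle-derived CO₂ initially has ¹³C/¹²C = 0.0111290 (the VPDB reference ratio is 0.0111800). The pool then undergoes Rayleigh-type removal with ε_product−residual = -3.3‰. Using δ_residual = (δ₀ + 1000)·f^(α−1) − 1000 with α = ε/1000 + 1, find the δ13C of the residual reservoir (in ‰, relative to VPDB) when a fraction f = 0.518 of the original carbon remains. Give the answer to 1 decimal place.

δ₀ = (0.0111290/0.0111800 − 1)×1000 = (0.995438 − 1)×1000 = -4.562‰
α − 1 = ε/1000 = -0.0033
f^(α−1) = 0.518^(-0.0033) = 1.002173
δ_res = (-4.562 + 1000) × 1.002173 − 1000 = 997.601 − 1000 = -2.40‰

-2.4‰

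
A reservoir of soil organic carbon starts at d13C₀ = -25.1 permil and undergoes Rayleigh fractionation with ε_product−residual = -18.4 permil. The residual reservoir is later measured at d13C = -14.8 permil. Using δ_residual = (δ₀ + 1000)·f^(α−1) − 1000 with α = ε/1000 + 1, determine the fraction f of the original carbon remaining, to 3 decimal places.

α − 1 = ε/1000 = -0.0184
(δ_res + 1000)/(δ₀ + 1000) = (-14.8 + 1000)/(-25.1 + 1000) = 985.2/974.9 = 1.010565
f = 1.010565^(1/-0.0184) = exp(ln(1.010565)/-0.0184) = exp(0.01051/-0.0184)
f = exp(-0.5712) = 0.5649

0.565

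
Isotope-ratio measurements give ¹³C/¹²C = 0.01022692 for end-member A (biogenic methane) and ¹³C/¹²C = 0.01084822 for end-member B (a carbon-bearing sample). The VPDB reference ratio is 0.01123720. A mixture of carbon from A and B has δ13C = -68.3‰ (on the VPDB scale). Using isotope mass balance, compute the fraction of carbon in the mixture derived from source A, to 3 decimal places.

δ_A = (0.01022692/0.01123720 − 1)×1000 = (0.910095 − 1)×1000 = -89.905‰
δ_B = (0.01084822/0.01123720 − 1)×1000 = (0.965385 − 1)×1000 = -34.615‰
f_A = (δ_mix − δ_B)/(δ_A − δ_B) = (-68.3 − (-34.615))/(-89.905 − (-34.615))
f_A = -33.685 / -55.290 = 0.6092

0.609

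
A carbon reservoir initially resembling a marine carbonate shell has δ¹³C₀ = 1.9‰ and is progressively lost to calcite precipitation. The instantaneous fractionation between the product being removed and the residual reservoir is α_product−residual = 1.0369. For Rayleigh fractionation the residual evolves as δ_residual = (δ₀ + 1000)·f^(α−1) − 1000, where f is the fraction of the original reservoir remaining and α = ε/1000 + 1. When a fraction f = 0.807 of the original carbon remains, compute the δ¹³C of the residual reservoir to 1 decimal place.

Rayleigh residual: δ_res = (δ₀ + 1000)·f^(α−1) − 1000
α − 1 = 0.03690
f^(α−1) = 0.807^(0.03690) = 0.992119
δ_res = (1.9 + 1000) × 0.992119 − 1000 = 994.004 − 1000 = -6.00‰

-6.0‰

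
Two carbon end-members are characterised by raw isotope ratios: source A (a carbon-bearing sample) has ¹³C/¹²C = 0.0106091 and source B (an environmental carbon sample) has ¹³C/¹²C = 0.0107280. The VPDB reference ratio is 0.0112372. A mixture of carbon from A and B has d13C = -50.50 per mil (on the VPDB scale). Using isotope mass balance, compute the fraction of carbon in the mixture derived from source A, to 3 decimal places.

0.490

δ_A = (0.0106091/0.0112372 − 1)×1000 = (0.944105 − 1)×1000 = -55.895 per mil
δ_B = (0.0107280/0.0112372 − 1)×1000 = (0.954686 − 1)×1000 = -45.314 per mil
f_A = (δ_mix − δ_B)/(δ_A − δ_B) = (-50.50 − (-45.314))/(-55.895 − (-45.314))
f_A = -5.186 / -10.581 = 0.4901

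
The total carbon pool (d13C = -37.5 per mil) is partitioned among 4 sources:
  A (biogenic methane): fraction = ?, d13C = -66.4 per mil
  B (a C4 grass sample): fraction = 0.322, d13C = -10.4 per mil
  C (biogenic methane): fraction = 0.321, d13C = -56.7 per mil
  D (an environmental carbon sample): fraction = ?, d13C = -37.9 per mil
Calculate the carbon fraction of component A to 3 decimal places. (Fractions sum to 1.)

0.085

Let f_A and f_D be the unknown fractions; fractions sum to 1 so f_A + f_D = 0.357.
Mass balance: Σ fᵢ·δᵢ = δ_bulk ⇒ f_A·(-66.4) + f_D·(-37.9) = -37.5 − (-21.550) = -15.950
Substitute f_D = 0.357 − f_A:
f_A·(-66.4 − -37.9) = -15.950 − 0.357×(-37.9) = -2.420
f_A = -2.420 / -28.5 = 0.0849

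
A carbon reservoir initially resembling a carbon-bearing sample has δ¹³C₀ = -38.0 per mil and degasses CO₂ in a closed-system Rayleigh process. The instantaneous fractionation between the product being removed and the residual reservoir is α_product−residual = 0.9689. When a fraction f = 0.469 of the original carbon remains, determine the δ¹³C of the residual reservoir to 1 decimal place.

-15.1 per mil

Rayleigh residual: δ_res = (δ₀ + 1000)·f^(α−1) − 1000
α − 1 = -0.03110
f^(α−1) = 0.469^(-0.03110) = 1.023827
δ_res = (-38.0 + 1000) × 1.023827 − 1000 = 984.921 − 1000 = -15.08 per mil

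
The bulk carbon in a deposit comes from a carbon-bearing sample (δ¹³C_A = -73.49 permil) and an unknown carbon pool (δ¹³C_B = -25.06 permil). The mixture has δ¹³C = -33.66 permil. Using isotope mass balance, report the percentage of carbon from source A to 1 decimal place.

δ_mix = f_A·δ_A + (1 − f_A)·δ_B  ⇒  f_A = (δ_mix − δ_B)/(δ_A − δ_B)
f_A = (-33.66 − (-25.06)) / (-73.49 − (-25.06))
f_A = -8.60 / -48.43 = 0.1776

17.8%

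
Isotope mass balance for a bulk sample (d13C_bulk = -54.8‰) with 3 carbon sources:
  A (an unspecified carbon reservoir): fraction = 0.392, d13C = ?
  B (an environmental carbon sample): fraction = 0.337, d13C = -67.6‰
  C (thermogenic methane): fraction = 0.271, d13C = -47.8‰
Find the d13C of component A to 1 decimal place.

-48.6‰

Isotope mass balance: δ_bulk = Σ fᵢ·δᵢ.
-54.8 = 0.392×δ_A + 0.337×(-67.6) + 0.271×(-47.8)
0.392·δ_A = -54.8 − (-35.735) = -19.065
δ_A = -19.065 / 0.392 = -48.64‰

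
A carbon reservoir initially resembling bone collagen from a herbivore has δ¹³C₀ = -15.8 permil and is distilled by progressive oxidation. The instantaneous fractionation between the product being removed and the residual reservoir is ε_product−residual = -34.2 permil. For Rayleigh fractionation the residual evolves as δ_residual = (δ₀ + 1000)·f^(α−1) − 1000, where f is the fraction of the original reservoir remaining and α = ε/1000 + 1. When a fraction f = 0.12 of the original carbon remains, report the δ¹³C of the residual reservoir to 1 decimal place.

58.2 permil

Rayleigh residual: δ_res = (δ₀ + 1000)·f^(α−1) − 1000
α = ε/1000 + 1 = 0.96580, so α − 1 = -0.03420
f^(α−1) = 0.12^(-0.03420) = 1.075207
δ_res = (-15.8 + 1000) × 1.075207 − 1000 = 1058.219 − 1000 = 58.22 permil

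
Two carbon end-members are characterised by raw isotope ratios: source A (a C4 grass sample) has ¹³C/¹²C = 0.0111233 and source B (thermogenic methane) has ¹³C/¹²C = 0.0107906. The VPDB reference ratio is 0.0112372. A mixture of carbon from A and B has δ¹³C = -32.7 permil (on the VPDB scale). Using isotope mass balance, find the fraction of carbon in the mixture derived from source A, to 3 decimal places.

δ_A = (0.0111233/0.0112372 − 1)×1000 = (0.989864 − 1)×1000 = -10.136 permil
δ_B = (0.0107906/0.0112372 − 1)×1000 = (0.960257 − 1)×1000 = -39.743 permil
f_A = (δ_mix − δ_B)/(δ_A − δ_B) = (-32.7 − (-39.743))/(-10.136 − (-39.743))
f_A = 7.043 / 29.607 = 0.2379

0.238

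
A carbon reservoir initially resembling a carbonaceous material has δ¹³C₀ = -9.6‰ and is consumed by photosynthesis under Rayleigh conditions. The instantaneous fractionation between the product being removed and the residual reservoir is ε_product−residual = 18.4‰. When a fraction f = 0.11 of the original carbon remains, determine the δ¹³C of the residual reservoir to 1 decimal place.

-49.0‰

Rayleigh residual: δ_res = (δ₀ + 1000)·f^(α−1) − 1000
α = ε/1000 + 1 = 1.01840, so α − 1 = 0.01840
f^(α−1) = 0.11^(0.01840) = 0.960200
δ_res = (-9.6 + 1000) × 0.960200 − 1000 = 950.982 − 1000 = -49.02‰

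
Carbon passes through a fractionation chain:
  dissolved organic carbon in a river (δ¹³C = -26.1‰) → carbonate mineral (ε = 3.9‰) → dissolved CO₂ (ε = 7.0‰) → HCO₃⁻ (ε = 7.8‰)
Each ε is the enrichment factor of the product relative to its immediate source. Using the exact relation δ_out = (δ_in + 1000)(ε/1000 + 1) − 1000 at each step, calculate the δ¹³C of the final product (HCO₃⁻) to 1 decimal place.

step 1: δ = (-26.10 + 1000)·(3.9/1000 + 1) − 1000 = -22.30‰
step 2: δ = (-22.30 + 1000)·(7.0/1000 + 1) − 1000 = -15.46‰
step 3: δ = (-15.46 + 1000)·(7.8/1000 + 1) − 1000 = -7.78‰

-7.8‰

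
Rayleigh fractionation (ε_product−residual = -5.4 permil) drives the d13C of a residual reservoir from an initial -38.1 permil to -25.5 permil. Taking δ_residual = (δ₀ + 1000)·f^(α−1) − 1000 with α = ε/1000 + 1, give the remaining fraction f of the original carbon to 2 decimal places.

α − 1 = ε/1000 = -0.0054
(δ_res + 1000)/(δ₀ + 1000) = (-25.5 + 1000)/(-38.1 + 1000) = 974.5/961.9 = 1.013099
f = 1.013099^(1/-0.0054) = exp(ln(1.013099)/-0.0054) = exp(0.01301/-0.0054)
f = exp(-2.4100) = 0.0898

0.09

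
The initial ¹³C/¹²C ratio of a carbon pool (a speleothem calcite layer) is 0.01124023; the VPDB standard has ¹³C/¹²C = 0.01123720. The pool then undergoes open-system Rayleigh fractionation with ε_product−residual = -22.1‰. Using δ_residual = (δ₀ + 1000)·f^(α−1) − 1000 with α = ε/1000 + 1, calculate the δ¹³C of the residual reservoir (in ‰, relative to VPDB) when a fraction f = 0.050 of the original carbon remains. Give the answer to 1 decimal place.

δ₀ = (0.01124023/0.01123720 − 1)×1000 = (1.000270 − 1)×1000 = 0.270‰
α − 1 = ε/1000 = -0.0221
f^(α−1) = 0.050^(-0.0221) = 1.068446
δ_res = (0.270 + 1000) × 1.068446 − 1000 = 1068.735 − 1000 = 68.73‰

68.7‰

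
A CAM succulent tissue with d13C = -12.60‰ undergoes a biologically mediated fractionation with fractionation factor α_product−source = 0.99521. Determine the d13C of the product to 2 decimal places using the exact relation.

-17.33‰

δ_product = (δ_source + 1000)·α − 1000
δ_product = (-12.60 + 1000) × 0.99521 − 1000
δ_product = 982.670 − 1000 = -17.330‰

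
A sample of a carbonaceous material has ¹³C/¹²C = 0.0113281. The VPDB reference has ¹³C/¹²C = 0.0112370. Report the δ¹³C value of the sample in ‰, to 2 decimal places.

δ¹³C = (R_sample / R_standard − 1) × 1000
R_sample / R_standard = 0.0113281 / 0.0112370 = 1.008107
δ¹³C = (1.008107 − 1) × 1000 = 8.107‰

8.11‰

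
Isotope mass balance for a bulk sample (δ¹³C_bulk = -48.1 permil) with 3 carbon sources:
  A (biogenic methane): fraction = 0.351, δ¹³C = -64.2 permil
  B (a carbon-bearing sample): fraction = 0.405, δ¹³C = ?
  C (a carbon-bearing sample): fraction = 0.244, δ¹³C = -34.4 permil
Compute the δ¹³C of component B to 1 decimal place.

Isotope mass balance: δ_bulk = Σ fᵢ·δᵢ.
-48.1 = 0.351×(-64.2) + 0.405×δ_B + 0.244×(-34.4)
0.405·δ_B = -48.1 − (-30.928) = -17.172
δ_B = -17.172 / 0.405 = -42.40 permil

-42.4 permil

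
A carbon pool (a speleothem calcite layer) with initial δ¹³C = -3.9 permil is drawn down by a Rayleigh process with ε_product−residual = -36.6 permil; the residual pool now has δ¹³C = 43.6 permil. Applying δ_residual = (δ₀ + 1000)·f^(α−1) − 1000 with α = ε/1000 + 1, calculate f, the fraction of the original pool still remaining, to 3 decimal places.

0.280

α − 1 = ε/1000 = -0.0366
(δ_res + 1000)/(δ₀ + 1000) = (43.6 + 1000)/(-3.9 + 1000) = 1043.6/996.1 = 1.047686
f = 1.047686^(1/-0.0366) = exp(ln(1.047686)/-0.0366) = exp(0.04658/-0.0366)
f = exp(-1.2728) = 0.2801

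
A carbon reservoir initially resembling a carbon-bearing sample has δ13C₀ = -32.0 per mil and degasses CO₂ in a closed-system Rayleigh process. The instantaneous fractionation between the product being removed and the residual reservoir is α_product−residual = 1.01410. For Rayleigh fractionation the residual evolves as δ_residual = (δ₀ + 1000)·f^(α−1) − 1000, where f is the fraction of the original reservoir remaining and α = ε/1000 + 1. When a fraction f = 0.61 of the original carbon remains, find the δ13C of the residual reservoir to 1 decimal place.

Rayleigh residual: δ_res = (δ₀ + 1000)·f^(α−1) − 1000
α − 1 = 0.01410
f^(α−1) = 0.61^(0.01410) = 0.993055
δ_res = (-32.0 + 1000) × 0.993055 − 1000 = 961.277 − 1000 = -38.72 per mil

-38.7 per mil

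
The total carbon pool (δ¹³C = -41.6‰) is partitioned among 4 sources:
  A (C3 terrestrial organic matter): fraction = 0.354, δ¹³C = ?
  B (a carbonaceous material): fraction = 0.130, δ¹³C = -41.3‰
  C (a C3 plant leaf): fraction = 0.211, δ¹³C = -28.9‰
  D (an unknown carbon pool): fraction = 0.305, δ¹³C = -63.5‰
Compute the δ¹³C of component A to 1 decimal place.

Isotope mass balance: δ_bulk = Σ fᵢ·δᵢ.
-41.6 = 0.354×δ_A + 0.130×(-41.3) + 0.211×(-28.9) + 0.305×(-63.5)
0.354·δ_A = -41.6 − (-30.834) = -10.766
δ_A = -10.766 / 0.354 = -30.41‰

-30.4‰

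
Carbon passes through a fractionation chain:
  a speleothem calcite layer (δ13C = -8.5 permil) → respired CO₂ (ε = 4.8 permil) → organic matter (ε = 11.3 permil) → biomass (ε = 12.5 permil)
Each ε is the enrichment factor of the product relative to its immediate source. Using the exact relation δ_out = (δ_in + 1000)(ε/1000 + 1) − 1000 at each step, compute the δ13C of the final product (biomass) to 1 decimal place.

step 1: δ = (-8.50 + 1000)·(4.8/1000 + 1) − 1000 = -3.74 permil
step 2: δ = (-3.74 + 1000)·(11.3/1000 + 1) − 1000 = 7.52 permil
step 3: δ = (7.52 + 1000)·(12.5/1000 + 1) − 1000 = 20.11 permil

20.1 permil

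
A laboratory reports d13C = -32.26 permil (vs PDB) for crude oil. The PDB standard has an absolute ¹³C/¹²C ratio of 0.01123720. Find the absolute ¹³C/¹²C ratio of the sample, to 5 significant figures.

0.010875

R_sample = R_standard × (d13C/1000 + 1)
R_sample = 0.01123720 × (-32.26/1000 + 1) = 0.01123720 × 0.967740
R_sample = 0.0108747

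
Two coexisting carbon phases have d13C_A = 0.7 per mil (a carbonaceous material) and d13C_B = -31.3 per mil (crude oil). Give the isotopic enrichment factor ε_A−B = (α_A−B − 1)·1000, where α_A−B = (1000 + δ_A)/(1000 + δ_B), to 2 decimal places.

α_A−B = (1000 + 0.7) / (1000 + -31.3) = 1000.7 / 968.7 = 1.033034
ε_A−B = (1.033034 − 1) × 1000 = 33.034 per mil
(The approximation ε ≈ δ_A − δ_B would give 32.0 per mil.)

33.03 per mil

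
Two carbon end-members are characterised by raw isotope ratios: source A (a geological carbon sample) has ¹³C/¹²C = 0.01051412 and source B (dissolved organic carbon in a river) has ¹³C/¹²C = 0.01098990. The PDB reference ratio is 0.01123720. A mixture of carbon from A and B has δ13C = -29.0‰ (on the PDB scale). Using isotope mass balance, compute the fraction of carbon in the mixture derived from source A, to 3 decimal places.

0.165

δ_A = (0.01051412/0.01123720 − 1)×1000 = (0.935653 − 1)×1000 = -64.347‰
δ_B = (0.01098990/0.01123720 − 1)×1000 = (0.977993 − 1)×1000 = -22.007‰
f_A = (δ_mix − δ_B)/(δ_A − δ_B) = (-29.0 − (-22.007))/(-64.347 − (-22.007))
f_A = -6.993 / -42.340 = 0.1652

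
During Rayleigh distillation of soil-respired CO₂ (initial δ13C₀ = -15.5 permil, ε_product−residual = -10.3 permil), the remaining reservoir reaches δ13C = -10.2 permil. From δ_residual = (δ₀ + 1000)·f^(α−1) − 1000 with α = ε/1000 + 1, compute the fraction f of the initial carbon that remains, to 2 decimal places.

0.59

α − 1 = ε/1000 = -0.0103
(δ_res + 1000)/(δ₀ + 1000) = (-10.2 + 1000)/(-15.5 + 1000) = 989.8/984.5 = 1.005383
f = 1.005383^(1/-0.0103) = exp(ln(1.005383)/-0.0103) = exp(0.00537/-0.0103)
f = exp(-0.5213) = 0.5938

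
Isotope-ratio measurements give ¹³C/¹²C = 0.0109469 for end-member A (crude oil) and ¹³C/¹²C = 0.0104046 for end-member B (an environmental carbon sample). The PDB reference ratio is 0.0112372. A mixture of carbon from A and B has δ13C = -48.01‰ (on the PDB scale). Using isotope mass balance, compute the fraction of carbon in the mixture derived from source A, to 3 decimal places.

0.540

δ_A = (0.0109469/0.0112372 − 1)×1000 = (0.974166 − 1)×1000 = -25.834‰
δ_B = (0.0104046/0.0112372 − 1)×1000 = (0.925907 − 1)×1000 = -74.093‰
f_A = (δ_mix − δ_B)/(δ_A − δ_B) = (-48.01 − (-74.093))/(-25.834 − (-74.093))
f_A = 26.083 / 48.259 = 0.5405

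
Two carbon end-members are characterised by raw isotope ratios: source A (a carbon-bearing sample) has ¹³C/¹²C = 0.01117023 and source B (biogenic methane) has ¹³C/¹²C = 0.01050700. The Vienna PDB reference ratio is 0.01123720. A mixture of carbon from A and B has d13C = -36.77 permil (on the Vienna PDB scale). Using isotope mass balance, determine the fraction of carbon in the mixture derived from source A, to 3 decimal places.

δ_A = (0.01117023/0.01123720 − 1)×1000 = (0.994040 − 1)×1000 = -5.960 permil
δ_B = (0.01050700/0.01123720 − 1)×1000 = (0.935019 − 1)×1000 = -64.981 permil
f_A = (δ_mix − δ_B)/(δ_A − δ_B) = (-36.77 − (-64.981))/(-5.960 − (-64.981))
f_A = 28.211 / 59.021 = 0.4780

0.478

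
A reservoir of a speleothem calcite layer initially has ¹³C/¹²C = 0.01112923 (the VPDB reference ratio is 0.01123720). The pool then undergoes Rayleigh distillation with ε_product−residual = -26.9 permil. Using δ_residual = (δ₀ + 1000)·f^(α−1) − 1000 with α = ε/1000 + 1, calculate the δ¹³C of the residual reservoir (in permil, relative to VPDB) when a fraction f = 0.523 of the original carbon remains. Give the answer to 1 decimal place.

δ₀ = (0.01112923/0.01123720 − 1)×1000 = (0.990392 − 1)×1000 = -9.608 permil
α − 1 = ε/1000 = -0.0269
f^(α−1) = 0.523^(-0.0269) = 1.017589
δ_res = (-9.608 + 1000) × 1.017589 − 1000 = 1007.812 − 1000 = 7.81 permil

7.8 permil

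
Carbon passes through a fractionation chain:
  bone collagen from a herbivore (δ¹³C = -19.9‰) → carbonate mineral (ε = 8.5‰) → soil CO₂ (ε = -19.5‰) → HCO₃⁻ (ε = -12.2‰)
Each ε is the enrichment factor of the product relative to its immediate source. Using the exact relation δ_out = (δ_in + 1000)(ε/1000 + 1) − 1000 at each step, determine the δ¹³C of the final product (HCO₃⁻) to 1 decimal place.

step 1: δ = (-19.90 + 1000)·(8.5/1000 + 1) − 1000 = -11.57‰
step 2: δ = (-11.57 + 1000)·(-19.5/1000 + 1) − 1000 = -30.84‰
step 3: δ = (-30.84 + 1000)·(-12.2/1000 + 1) − 1000 = -42.67‰

-42.7‰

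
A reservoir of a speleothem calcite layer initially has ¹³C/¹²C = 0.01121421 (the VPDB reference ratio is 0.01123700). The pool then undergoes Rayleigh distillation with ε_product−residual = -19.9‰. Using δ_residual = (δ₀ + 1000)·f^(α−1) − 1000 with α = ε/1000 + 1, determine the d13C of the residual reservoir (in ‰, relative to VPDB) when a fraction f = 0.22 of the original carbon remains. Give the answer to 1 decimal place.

δ₀ = (0.01121421/0.01123700 − 1)×1000 = (0.997972 − 1)×1000 = -2.028‰
α − 1 = ε/1000 = -0.0199
f^(α−1) = 0.22^(-0.0199) = 1.030590
δ_res = (-2.028 + 1000) × 1.030590 − 1000 = 1028.500 − 1000 = 28.50‰

28.5‰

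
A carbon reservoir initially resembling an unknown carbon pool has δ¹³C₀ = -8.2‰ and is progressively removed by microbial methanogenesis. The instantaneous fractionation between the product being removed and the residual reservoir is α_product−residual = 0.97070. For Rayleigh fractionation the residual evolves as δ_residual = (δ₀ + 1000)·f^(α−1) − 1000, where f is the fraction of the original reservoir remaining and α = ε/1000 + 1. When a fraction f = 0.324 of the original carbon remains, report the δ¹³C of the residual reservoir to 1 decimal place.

Rayleigh residual: δ_res = (δ₀ + 1000)·f^(α−1) − 1000
α − 1 = -0.02930
f^(α−1) = 0.324^(-0.02930) = 1.033573
δ_res = (-8.2 + 1000) × 1.033573 − 1000 = 1025.097 − 1000 = 25.10‰

25.1‰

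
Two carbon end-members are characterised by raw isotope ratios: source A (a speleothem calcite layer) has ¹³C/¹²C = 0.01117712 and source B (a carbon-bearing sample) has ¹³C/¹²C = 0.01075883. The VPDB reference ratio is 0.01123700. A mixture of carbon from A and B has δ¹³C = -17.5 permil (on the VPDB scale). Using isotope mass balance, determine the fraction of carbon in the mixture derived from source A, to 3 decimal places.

δ_A = (0.01117712/0.01123700 − 1)×1000 = (0.994671 − 1)×1000 = -5.329 permil
δ_B = (0.01075883/0.01123700 − 1)×1000 = (0.957447 − 1)×1000 = -42.553 permil
f_A = (δ_mix − δ_B)/(δ_A − δ_B) = (-17.5 − (-42.553))/(-5.329 − (-42.553))
f_A = 25.053 / 37.224 = 0.6730

0.673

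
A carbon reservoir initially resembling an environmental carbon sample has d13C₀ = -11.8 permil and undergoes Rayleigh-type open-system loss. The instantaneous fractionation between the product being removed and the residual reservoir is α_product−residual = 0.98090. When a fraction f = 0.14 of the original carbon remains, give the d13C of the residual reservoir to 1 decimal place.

Rayleigh residual: δ_res = (δ₀ + 1000)·f^(α−1) − 1000
α − 1 = -0.01910
f^(α−1) = 0.14^(-0.01910) = 1.038267
δ_res = (-11.8 + 1000) × 1.038267 − 1000 = 1026.015 − 1000 = 26.02 permil

26.0 permil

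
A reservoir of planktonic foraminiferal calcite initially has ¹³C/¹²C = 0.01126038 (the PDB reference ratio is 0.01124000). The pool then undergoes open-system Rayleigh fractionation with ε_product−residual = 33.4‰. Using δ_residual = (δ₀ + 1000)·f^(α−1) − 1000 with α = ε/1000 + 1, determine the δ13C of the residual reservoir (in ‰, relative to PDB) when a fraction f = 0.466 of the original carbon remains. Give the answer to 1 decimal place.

δ₀ = (0.01126038/0.01124000 − 1)×1000 = (1.001813 − 1)×1000 = 1.813‰
α − 1 = ε/1000 = 0.0334
f^(α−1) = 0.466^(0.0334) = 0.974819
δ_res = (1.813 + 1000) × 0.974819 − 1000 = 976.587 − 1000 = -23.41‰

-23.4‰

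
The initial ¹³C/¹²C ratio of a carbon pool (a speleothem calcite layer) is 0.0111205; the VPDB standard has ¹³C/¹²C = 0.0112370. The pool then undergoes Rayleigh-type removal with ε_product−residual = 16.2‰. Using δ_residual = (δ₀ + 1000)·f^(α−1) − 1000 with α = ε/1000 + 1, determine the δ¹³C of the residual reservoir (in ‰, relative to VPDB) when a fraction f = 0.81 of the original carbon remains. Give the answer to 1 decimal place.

δ₀ = (0.0111205/0.0112370 − 1)×1000 = (0.989632 − 1)×1000 = -10.368‰
α − 1 = ε/1000 = 0.0162
f^(α−1) = 0.81^(0.0162) = 0.996592
δ_res = (-10.368 + 1000) × 0.996592 − 1000 = 986.260 − 1000 = -13.74‰

-13.7‰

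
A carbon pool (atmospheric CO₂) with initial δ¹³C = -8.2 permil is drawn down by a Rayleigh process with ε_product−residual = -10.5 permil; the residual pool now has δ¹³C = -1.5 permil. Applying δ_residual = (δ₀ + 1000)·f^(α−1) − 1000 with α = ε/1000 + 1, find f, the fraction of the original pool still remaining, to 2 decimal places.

α − 1 = ε/1000 = -0.0105
(δ_res + 1000)/(δ₀ + 1000) = (-1.5 + 1000)/(-8.2 + 1000) = 998.5/991.8 = 1.006755
f = 1.006755^(1/-0.0105) = exp(ln(1.006755)/-0.0105) = exp(0.00673/-0.0105)
f = exp(-0.6412) = 0.5267

0.53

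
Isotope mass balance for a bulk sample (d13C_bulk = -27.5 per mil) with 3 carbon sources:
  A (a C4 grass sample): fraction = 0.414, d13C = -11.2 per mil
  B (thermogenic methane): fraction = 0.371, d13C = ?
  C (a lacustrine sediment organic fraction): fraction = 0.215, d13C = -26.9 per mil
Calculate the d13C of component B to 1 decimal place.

-46.0 per mil

Isotope mass balance: δ_bulk = Σ fᵢ·δᵢ.
-27.5 = 0.414×(-11.2) + 0.371×δ_B + 0.215×(-26.9)
0.371·δ_B = -27.5 − (-10.420) = -17.080
δ_B = -17.080 / 0.371 = -46.04 per mil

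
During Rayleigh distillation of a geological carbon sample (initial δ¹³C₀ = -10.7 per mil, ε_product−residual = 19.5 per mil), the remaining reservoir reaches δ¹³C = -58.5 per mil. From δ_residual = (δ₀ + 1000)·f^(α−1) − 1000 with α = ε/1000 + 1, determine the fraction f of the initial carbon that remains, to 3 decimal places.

α − 1 = ε/1000 = 0.0195
(δ_res + 1000)/(δ₀ + 1000) = (-58.5 + 1000)/(-10.7 + 1000) = 941.5/989.3 = 0.951683
f = 0.951683^(1/0.0195) = exp(ln(0.951683)/0.0195) = exp(-0.04952/0.0195)
f = exp(-2.5397) = 0.0789

0.079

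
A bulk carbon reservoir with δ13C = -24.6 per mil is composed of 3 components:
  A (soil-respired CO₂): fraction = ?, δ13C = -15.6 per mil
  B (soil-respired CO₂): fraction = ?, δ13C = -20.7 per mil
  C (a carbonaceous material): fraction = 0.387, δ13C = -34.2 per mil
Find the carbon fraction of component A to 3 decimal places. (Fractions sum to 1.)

0.260

Let f_A and f_B be the unknown fractions; fractions sum to 1 so f_A + f_B = 0.613.
Mass balance: Σ fᵢ·δᵢ = δ_bulk ⇒ f_A·(-15.6) + f_B·(-20.7) = -24.6 − (-13.235) = -11.365
Substitute f_B = 0.613 − f_A:
f_A·(-15.6 − -20.7) = -11.365 − 0.613×(-20.7) = 1.325
f_A = 1.325 / 5.1 = 0.2597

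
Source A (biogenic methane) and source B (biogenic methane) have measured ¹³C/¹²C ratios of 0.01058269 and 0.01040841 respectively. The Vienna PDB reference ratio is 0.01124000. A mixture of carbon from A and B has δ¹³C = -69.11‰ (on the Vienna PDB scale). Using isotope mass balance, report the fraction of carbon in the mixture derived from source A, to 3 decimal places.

0.314

δ_A = (0.01058269/0.01124000 − 1)×1000 = (0.941520 − 1)×1000 = -58.480‰
δ_B = (0.01040841/0.01124000 − 1)×1000 = (0.926015 − 1)×1000 = -73.985‰
f_A = (δ_mix − δ_B)/(δ_A − δ_B) = (-69.11 − (-73.985))/(-58.480 − (-73.985))
f_A = 4.875 / 15.505 = 0.3144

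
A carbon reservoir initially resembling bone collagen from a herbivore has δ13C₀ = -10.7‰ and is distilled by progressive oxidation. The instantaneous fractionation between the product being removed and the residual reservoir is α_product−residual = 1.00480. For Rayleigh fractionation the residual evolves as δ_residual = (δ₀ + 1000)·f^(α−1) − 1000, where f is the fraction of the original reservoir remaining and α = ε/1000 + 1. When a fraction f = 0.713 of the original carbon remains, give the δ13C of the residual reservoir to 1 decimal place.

-12.3‰

Rayleigh residual: δ_res = (δ₀ + 1000)·f^(α−1) − 1000
α − 1 = 0.00480
f^(α−1) = 0.713^(0.00480) = 0.998378
δ_res = (-10.7 + 1000) × 0.998378 − 1000 = 987.695 − 1000 = -12.31‰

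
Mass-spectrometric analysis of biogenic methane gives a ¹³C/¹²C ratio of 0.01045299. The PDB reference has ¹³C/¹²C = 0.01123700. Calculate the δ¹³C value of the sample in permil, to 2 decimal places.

-69.77 permil

δ¹³C = (R_sample / R_standard − 1) × 1000
R_sample / R_standard = 0.01045299 / 0.01123700 = 0.930230
δ¹³C = (0.930230 − 1) × 1000 = -69.770 permil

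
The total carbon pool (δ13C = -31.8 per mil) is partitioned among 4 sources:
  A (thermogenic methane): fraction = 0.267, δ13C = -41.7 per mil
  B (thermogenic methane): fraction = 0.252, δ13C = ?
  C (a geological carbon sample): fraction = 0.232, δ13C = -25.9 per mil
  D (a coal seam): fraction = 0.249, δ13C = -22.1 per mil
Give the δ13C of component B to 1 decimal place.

-36.3 per mil

Isotope mass balance: δ_bulk = Σ fᵢ·δᵢ.
-31.8 = 0.267×(-41.7) + 0.252×δ_B + 0.232×(-25.9) + 0.249×(-22.1)
0.252·δ_B = -31.8 − (-22.646) = -9.154
δ_B = -9.154 / 0.252 = -36.33 per mil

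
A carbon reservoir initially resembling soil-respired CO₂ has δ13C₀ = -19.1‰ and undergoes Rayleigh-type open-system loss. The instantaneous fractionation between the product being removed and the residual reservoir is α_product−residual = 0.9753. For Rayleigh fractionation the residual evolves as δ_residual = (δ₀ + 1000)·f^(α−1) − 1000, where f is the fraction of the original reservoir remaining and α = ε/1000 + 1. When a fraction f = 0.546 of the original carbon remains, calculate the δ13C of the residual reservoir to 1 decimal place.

-4.3‰

Rayleigh residual: δ_res = (δ₀ + 1000)·f^(α−1) − 1000
α − 1 = -0.02470
f^(α−1) = 0.546^(-0.02470) = 1.015059
δ_res = (-19.1 + 1000) × 1.015059 − 1000 = 995.672 − 1000 = -4.33‰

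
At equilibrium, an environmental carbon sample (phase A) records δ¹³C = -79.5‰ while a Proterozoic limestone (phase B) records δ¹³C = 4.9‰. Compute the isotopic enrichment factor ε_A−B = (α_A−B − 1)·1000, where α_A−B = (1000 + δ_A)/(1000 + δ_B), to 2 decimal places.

α_A−B = (1000 + -79.5) / (1000 + 4.9) = 920.5 / 1004.9 = 0.916012
ε_A−B = (0.916012 − 1) × 1000 = -83.988‰
(The approximation ε ≈ δ_A − δ_B would give -84.4‰.)

-83.99‰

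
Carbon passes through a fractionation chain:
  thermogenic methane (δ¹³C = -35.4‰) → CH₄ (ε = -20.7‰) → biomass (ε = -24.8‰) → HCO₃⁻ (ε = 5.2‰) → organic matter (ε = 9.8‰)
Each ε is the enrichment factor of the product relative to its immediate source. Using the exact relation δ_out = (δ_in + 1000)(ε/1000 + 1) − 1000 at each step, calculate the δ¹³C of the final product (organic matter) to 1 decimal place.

-64.9‰

step 1: δ = (-35.40 + 1000)·(-20.7/1000 + 1) − 1000 = -55.37‰
step 2: δ = (-55.37 + 1000)·(-24.8/1000 + 1) − 1000 = -78.79‰
step 3: δ = (-78.79 + 1000)·(5.2/1000 + 1) − 1000 = -74.00‰
step 4: δ = (-74.00 + 1000)·(9.8/1000 + 1) − 1000 = -64.93‰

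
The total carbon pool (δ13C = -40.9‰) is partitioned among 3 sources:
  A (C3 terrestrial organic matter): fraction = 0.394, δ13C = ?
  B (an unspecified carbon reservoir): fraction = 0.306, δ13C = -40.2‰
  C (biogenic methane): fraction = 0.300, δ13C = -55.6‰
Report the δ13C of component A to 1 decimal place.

Isotope mass balance: δ_bulk = Σ fᵢ·δᵢ.
-40.9 = 0.394×δ_A + 0.306×(-40.2) + 0.300×(-55.6)
0.394·δ_A = -40.9 − (-28.981) = -11.919
δ_A = -11.919 / 0.394 = -30.25‰

-30.3‰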